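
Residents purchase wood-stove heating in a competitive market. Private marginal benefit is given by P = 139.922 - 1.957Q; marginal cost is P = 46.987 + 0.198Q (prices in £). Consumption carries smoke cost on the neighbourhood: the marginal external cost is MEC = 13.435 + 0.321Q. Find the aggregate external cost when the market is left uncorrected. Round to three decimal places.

Market equilibrium (private): 46.987 + 0.198Q = 139.922 - 1.957Q → Q_m = 43.1253.
Total external cost = ∫₀^{Q_m} (13.435 + 0.321Q) dQ = 13.435×43.1253 + ½×0.321×43.1253² = 877.8849.

£877.885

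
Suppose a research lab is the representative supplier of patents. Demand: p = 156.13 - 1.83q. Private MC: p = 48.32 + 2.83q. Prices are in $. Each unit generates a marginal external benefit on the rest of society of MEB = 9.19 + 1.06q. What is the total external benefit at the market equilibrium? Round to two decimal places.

$496.29

Market equilibrium (private): 48.32 + 2.83q = 156.13 - 1.83q → q_m = 23.1352.
Total external benefit = ∫₀^{q_m} (9.19 + 1.06q) dq = 9.19×23.1352 + ½×1.06×23.1352² = 496.2884.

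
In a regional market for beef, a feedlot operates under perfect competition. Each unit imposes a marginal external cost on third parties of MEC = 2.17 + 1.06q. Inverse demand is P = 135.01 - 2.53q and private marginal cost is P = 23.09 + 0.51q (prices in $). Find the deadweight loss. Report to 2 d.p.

DWL = $206.95

Market equilibrium (private): 23.09 + 0.51q = 135.01 - 2.53q → q_m = 36.8158.
Social marginal cost = private MC + MEC = 25.26 + 1.57q.
Set SMC = demand: 25.26 + 1.57q = 135.01 - 2.53q → q* = 26.7683.
The loss is the area between SMC and demand from q* to q_m; with linear curves that's a triangle of height MEC(q_m).
DWL = ½ × 10.0475 × 41.1947 = 206.9519.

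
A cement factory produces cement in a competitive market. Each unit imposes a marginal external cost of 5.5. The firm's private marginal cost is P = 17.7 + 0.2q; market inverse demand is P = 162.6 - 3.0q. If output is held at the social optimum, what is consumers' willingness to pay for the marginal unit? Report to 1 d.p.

P = 31.9

Social marginal cost = private MC + MEC = 23.2 + 0.2q.
Set SMC = demand: 23.2 + 0.2q = 162.6 - 3.0q → q* = 43.5625.
Consumer price on the demand curve at q*: 162.6 − 3.0×43.5625 = 31.9125.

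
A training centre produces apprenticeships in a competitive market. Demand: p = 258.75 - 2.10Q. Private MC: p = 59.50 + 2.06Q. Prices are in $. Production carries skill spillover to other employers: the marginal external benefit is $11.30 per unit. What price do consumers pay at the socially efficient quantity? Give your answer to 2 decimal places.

P = $152.46

Social marginal cost = private MC − MEB = 48.20 + 2.06Q.
Set SMC = demand: 48.20 + 2.06Q = 258.75 - 2.10Q → Q* = 50.6130.
Consumer price on the demand curve at Q*: 258.75 − 2.10×50.6130 = 152.4627.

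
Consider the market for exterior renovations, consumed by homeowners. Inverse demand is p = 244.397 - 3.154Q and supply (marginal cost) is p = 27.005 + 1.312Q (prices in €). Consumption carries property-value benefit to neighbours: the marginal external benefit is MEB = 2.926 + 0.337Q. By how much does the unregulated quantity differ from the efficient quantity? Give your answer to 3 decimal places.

4.682 units

Market equilibrium (private): 27.005 + 1.312Q = 244.397 - 3.154Q → Q_m = 48.6771.
Social marginal benefit = demand + MEB = 247.323 - 2.817Q.
Set SMB = MC: 247.323 - 2.817Q = 27.005 + 1.312Q → Q* = 53.3587.
Gap = |48.6771 − 53.3587| = 4.6816.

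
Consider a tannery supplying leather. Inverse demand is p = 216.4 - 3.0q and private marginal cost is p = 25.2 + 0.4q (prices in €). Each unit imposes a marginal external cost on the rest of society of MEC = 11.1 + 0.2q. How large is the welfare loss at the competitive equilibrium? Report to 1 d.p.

DWL = €69.4

Market equilibrium (private): 25.2 + 0.4q = 216.4 - 3.0q → q_m = 56.2353.
Social marginal cost = private MC + MEC = 36.3 + 0.6q.
Set SMC = demand: 36.3 + 0.6q = 216.4 - 3.0q → q* = 50.0278.
Height of the DWL triangle at q_m is SMC(q_m) − demand(q_m) = MEC(q_m) = 22.3471.
DWL = ½ × 6.2075 × 22.3471 = 69.3598.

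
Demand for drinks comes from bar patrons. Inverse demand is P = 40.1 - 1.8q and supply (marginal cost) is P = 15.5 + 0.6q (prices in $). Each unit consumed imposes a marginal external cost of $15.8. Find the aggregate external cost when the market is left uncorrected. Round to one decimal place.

$162.0

Market equilibrium (private): 15.5 + 0.6q = 40.1 - 1.8q → q_m = 10.2500.
Total external cost = MEC × q_m = 15.8 × 10.2500 = 161.9500.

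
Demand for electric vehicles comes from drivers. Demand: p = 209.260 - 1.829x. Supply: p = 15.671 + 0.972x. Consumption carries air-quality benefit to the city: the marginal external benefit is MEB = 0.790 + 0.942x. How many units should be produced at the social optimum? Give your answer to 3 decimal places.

Social marginal benefit = demand + MEB = 210.050 - 0.887x.
Set SMB = MC: 210.050 - 0.887x = 15.671 + 0.972x → x* = 104.5611.

x* = 104.561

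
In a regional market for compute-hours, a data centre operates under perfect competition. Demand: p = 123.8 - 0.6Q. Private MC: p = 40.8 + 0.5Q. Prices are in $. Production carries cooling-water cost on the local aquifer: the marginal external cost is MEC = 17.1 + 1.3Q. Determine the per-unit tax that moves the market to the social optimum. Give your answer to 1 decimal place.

tax = $52.8 per unit

Social marginal cost = private MC + MEC = 57.9 + 1.8Q.
Set SMC = demand: 57.9 + 1.8Q = 123.8 - 0.6Q → Q* = 27.4583.
The Pigouvian tax equals MEC at Q*: 17.1 + 1.3×27.4583 = 52.7958.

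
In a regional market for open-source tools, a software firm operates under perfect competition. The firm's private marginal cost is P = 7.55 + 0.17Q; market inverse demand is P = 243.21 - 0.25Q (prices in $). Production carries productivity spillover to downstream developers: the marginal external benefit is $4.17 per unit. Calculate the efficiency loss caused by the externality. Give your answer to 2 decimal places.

DWL = $20.70

Market equilibrium (private): 7.55 + 0.17Q = 243.21 - 0.25Q → Q_m = 561.0952.
Social marginal cost = private MC − MEB = 3.38 + 0.17Q.
Set SMC = demand: 3.38 + 0.17Q = 243.21 - 0.25Q → Q* = 571.0238.
The loss is the area between SMC and demand from Q* to Q_m; with linear curves that's a triangle of height MEB(Q_m).
DWL = ½ × 9.9286 × 4.1700 = 20.7011.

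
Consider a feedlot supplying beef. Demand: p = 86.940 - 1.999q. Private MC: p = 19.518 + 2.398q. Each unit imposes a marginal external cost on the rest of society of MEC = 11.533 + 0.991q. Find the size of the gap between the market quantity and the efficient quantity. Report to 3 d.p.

4.961 units

Market equilibrium (private): 19.518 + 2.398q = 86.940 - 1.999q → q_m = 15.3336.
Social marginal cost = private MC + MEC = 31.051 + 3.389q.
Set SMC = demand: 31.051 + 3.389q = 86.940 - 1.999q → q* = 10.3729.
Gap = |15.3336 − 10.3729| = 4.9607.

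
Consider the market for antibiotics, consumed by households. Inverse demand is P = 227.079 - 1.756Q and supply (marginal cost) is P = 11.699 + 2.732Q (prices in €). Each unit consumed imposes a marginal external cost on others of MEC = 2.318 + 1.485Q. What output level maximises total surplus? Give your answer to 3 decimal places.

Q* = 35.671

Social marginal benefit = demand − MEC = 224.761 - 3.241Q.
Set SMB = MC: 224.761 - 3.241Q = 11.699 + 2.732Q → Q* = 35.6709.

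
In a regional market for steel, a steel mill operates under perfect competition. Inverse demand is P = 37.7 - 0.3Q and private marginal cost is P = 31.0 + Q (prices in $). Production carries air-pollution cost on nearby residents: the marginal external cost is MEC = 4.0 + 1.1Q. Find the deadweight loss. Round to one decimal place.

Market equilibrium (private): 31.0 + Q = 37.7 - 0.3Q → Q_m = 5.1538.
Social marginal cost = private MC + MEC = 35.0 + 2.1Q.
Set SMC = demand: 35.0 + 2.1Q = 37.7 - 0.3Q → Q* = 1.1250.
Between Q* and Q_m the wedge SMC − demand runs linearly from 0 to MEC(Q_m), so the loss is a triangle.
DWL = ½ × 4.0288 × 9.6692 = 19.4776.

DWL = $19.5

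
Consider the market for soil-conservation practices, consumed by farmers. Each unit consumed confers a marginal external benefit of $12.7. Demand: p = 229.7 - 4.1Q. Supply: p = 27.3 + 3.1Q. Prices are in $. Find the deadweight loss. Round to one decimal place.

Market equilibrium (private): 27.3 + 3.1Q = 229.7 - 4.1Q → Q_m = 28.1111.
Social marginal benefit = demand + MEB = 242.4 - 4.1Q.
Set SMB = MC: 242.4 - 4.1Q = 27.3 + 3.1Q → Q* = 29.8750.
Height of the DWL triangle at Q_m is SMB(Q_m) − MC(Q_m) = MEB(Q_m) = 12.7000.
DWL = ½ × 1.7639 × 12.7000 = 11.2008.

DWL = $11.2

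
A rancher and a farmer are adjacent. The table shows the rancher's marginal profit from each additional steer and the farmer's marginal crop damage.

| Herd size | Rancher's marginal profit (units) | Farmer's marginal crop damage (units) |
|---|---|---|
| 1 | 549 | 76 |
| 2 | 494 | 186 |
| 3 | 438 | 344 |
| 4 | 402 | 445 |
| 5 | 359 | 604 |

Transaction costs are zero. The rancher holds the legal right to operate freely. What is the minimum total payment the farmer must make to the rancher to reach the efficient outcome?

761

Left alone the rancher would choose level 5 (marginal profit stays positive).
Efficient level: k* = 3 (marginal profit ≥ marginal crop damage through 3).
The farmer must at least cover the rancher's forgone profit from cutting 5→3: 402 + 359 = 761.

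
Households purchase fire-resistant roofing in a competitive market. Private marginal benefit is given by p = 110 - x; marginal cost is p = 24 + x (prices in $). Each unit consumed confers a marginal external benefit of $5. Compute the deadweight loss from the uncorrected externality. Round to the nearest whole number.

DWL = $6

Market equilibrium (private): 24 + x = 110 - x → x_m = 43.0000.
Social marginal benefit = demand + MEB = 115 - x.
Set SMB = MC: 115 - x = 24 + x → x* = 45.5000.
Height of the DWL triangle at x_m is SMB(x_m) − MC(x_m) = MEB(x_m) = 5.0000.
DWL = ½ × 2.5000 × 5.0000 = 6.2500.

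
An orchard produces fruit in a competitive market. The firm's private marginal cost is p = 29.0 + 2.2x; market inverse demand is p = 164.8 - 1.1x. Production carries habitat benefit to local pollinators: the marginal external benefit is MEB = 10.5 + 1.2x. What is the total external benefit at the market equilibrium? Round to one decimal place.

1448.2

Market equilibrium (private): 29.0 + 2.2x = 164.8 - 1.1x → x_m = 41.1515.
Total external benefit = ∫₀^{x_m} (10.5 + 1.2x) dx = 10.5×41.1515 + ½×1.2×41.1515² = 1448.1583.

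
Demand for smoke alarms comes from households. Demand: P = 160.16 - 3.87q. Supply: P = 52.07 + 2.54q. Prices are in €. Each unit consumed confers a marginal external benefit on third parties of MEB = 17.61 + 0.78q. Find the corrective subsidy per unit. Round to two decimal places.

Social marginal benefit = demand + MEB = 177.77 - 3.09q.
Set SMB = MC: 177.77 - 3.09q = 52.07 + 2.54q → q* = 22.3268.
The Pigouvian subsidy equals MEB at q*: 17.61 + 0.78×22.3268 = 35.0249.

subsidy = €35.02 per unit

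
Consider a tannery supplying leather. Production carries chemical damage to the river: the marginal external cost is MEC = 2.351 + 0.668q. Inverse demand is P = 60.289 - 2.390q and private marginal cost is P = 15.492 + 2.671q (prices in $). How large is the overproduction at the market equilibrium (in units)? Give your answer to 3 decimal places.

1.442 units

Market equilibrium (private): 15.492 + 2.671q = 60.289 - 2.390q → q_m = 8.8514.
Social marginal cost = private MC + MEC = 17.843 + 3.339q.
Set SMC = demand: 17.843 + 3.339q = 60.289 - 2.390q → q* = 7.4090.
Gap = |8.8514 − 7.4090| = 1.4424.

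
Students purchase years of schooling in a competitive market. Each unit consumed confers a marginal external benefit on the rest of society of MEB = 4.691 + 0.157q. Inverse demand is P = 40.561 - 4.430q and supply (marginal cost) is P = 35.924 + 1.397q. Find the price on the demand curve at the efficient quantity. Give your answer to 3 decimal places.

P = 33.273

Social marginal benefit = demand + MEB = 45.252 - 4.273q.
Set SMB = MC: 45.252 - 4.273q = 35.924 + 1.397q → q* = 1.6451.
Consumer price on the demand curve at q*: 40.561 − 4.430×1.6451 = 33.2732.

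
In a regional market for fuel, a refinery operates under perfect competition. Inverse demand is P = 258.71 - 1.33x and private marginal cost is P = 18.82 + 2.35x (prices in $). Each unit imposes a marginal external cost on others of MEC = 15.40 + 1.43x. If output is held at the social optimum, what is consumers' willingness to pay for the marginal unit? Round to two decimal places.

P = $200.28

Social marginal cost = private MC + MEC = 34.22 + 3.78x.
Set SMC = demand: 34.22 + 3.78x = 258.71 - 1.33x → x* = 43.9315.
Consumer price on the demand curve at x*: 258.71 − 1.33×43.9315 = 200.2811.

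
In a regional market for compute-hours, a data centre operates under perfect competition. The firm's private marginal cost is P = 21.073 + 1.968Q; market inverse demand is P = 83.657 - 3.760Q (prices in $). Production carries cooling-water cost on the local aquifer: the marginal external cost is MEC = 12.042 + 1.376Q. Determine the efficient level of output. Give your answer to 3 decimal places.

Q* = 7.115

Social marginal cost = private MC + MEC = 33.115 + 3.344Q.
Set SMC = demand: 33.115 + 3.344Q = 83.657 - 3.760Q → Q* = 7.1146.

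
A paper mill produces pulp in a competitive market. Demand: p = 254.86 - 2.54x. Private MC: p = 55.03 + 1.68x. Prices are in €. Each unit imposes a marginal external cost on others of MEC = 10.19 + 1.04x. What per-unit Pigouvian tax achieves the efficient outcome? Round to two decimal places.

Social marginal cost = private MC + MEC = 65.22 + 2.72x.
Set SMC = demand: 65.22 + 2.72x = 254.86 - 2.54x → x* = 36.0532.
The Pigouvian tax equals MEC at x*: 10.19 + 1.04×36.0532 = 47.6853.

tax = €47.69 per unit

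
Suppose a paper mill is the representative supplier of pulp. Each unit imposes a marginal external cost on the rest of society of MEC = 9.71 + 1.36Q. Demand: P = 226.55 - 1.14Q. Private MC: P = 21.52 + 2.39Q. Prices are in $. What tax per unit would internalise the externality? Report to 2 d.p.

tax = $64.03 per unit

Social marginal cost = private MC + MEC = 31.23 + 3.75Q.
Set SMC = demand: 31.23 + 3.75Q = 226.55 - 1.14Q → Q* = 39.9427.
The Pigouvian tax equals MEC at Q*: 9.71 + 1.36×39.9427 = 64.0321.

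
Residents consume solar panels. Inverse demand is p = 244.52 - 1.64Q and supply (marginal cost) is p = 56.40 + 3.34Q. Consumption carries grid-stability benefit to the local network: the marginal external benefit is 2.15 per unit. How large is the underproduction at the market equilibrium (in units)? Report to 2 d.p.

Market equilibrium (private): 56.40 + 3.34Q = 244.52 - 1.64Q → Q_m = 37.7751.
Social marginal benefit = demand + MEB = 246.67 - 1.64Q.
Set SMB = MC: 246.67 - 1.64Q = 56.40 + 3.34Q → Q* = 38.2068.
Gap = |37.7751 − 38.2068| = 0.4317.

0.43 units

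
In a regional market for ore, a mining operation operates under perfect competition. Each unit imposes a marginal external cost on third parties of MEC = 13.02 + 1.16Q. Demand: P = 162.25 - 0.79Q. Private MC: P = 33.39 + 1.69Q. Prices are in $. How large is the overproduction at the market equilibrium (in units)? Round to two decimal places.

20.14 units

Market equilibrium (private): 33.39 + 1.69Q = 162.25 - 0.79Q → Q_m = 51.9597.
Social marginal cost = private MC + MEC = 46.41 + 2.85Q.
Set SMC = demand: 46.41 + 2.85Q = 162.25 - 0.79Q → Q* = 31.8242.
Gap = |51.9597 − 31.8242| = 20.1355.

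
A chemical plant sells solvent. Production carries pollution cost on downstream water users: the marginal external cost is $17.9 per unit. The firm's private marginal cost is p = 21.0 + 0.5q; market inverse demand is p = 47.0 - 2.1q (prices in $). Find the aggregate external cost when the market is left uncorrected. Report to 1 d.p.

Market equilibrium (private): 21.0 + 0.5q = 47.0 - 2.1q → q_m = 10.0000.
Total external cost = MEC × q_m = 17.9 × 10.0000 = 179.0000.

$179.0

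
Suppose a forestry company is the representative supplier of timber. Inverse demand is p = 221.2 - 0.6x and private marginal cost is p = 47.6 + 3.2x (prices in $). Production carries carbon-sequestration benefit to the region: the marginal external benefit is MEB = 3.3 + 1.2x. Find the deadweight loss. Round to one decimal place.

DWL = $649.6

Market equilibrium (private): 47.6 + 3.2x = 221.2 - 0.6x → x_m = 45.6842.
Social marginal cost = private MC − MEB = 44.3 + 2.0x.
Set SMC = demand: 44.3 + 2.0x = 221.2 - 0.6x → x* = 68.0385.
Between x* and x_m the wedge demand − SMC runs linearly from 0 to MEB(x_m), so the loss is a triangle.
DWL = ½ × 22.3543 × 58.1211 = 649.6283.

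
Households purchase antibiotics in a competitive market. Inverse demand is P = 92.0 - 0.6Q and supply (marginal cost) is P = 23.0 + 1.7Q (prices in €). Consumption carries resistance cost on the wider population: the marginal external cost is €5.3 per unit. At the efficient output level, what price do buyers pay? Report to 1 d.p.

P = €75.4

Social marginal benefit = demand − MEC = 86.7 - 0.6Q.
Set SMB = MC: 86.7 - 0.6Q = 23.0 + 1.7Q → Q* = 27.6957.
Consumer price on the demand curve at Q*: 92.0 − 0.6×27.6957 = 75.3826.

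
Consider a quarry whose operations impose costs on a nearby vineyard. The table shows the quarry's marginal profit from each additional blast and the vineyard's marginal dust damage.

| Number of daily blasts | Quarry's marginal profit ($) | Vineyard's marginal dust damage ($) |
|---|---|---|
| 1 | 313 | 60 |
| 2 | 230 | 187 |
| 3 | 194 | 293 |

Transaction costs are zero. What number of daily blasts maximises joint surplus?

Bargaining reaches the level where marginal profit last exceeds marginal dust damage.
That holds through level 2 (230 ≥ 187) but not at 3 (194 < 293).

2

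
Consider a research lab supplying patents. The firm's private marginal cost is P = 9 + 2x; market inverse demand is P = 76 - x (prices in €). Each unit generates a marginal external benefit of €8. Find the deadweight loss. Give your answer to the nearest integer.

DWL = €11

Market equilibrium (private): 9 + 2x = 76 - x → x_m = 22.3333.
Social marginal cost = private MC − MEB = 1 + 2x.
Set SMC = demand: 1 + 2x = 76 - x → x* = 25.0000.
Height of the DWL triangle at x_m is demand(x_m) − SMC(x_m) = MEB(x_m) = 8.0000.
DWL = ½ × 2.6667 × 8.0000 = 10.6668.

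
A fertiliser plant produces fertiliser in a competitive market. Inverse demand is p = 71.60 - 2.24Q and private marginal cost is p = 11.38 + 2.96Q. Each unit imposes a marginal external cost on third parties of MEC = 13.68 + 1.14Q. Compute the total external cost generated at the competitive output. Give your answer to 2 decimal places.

234.87

Market equilibrium (private): 11.38 + 2.96Q = 71.60 - 2.24Q → Q_m = 11.5808.
Total external cost = ∫₀^{Q_m} (13.68 + 1.14Q) dQ = 13.68×11.5808 + ½×1.14×11.5808² = 234.8709.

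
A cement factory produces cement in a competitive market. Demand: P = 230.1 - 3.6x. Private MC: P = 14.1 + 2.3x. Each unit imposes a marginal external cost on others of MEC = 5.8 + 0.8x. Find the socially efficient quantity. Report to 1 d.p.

Social marginal cost = private MC + MEC = 19.9 + 3.1x.
Set SMC = demand: 19.9 + 3.1x = 230.1 - 3.6x → x* = 31.3731.

x* = 31.4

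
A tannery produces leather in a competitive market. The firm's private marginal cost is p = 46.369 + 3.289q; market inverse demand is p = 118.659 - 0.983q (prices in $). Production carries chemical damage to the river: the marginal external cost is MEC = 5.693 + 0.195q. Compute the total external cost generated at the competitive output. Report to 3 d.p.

$124.255

Market equilibrium (private): 46.369 + 3.289q = 118.659 - 0.983q → q_m = 16.9218.
Total external cost = ∫₀^{q_m} (5.693 + 0.195q) dq = 5.693×16.9218 + ½×0.195×16.9218² = 124.2547.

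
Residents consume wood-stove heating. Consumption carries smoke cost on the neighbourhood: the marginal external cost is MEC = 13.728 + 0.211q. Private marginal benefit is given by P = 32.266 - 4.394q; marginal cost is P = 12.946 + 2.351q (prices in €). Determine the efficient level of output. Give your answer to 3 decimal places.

Social marginal benefit = demand − MEC = 18.538 - 4.605q.
Set SMB = MC: 18.538 - 4.605q = 12.946 + 2.351q → q* = 0.8039.

q* = 0.804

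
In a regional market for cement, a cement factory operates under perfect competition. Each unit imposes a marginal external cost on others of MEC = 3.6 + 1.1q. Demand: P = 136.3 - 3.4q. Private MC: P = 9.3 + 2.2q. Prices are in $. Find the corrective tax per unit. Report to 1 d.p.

Social marginal cost = private MC + MEC = 12.9 + 3.3q.
Set SMC = demand: 12.9 + 3.3q = 136.3 - 3.4q → q* = 18.4179.
The Pigouvian tax equals MEC at q*: 3.6 + 1.1×18.4179 = 23.8597.

tax = $23.9 per unit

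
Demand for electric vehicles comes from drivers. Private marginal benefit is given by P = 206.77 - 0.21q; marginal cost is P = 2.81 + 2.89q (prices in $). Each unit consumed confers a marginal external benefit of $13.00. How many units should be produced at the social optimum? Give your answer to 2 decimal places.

Social marginal benefit = demand + MEB = 219.77 - 0.21q.
Set SMB = MC: 219.77 - 0.21q = 2.81 + 2.89q → q* = 69.9871.

q* = 69.99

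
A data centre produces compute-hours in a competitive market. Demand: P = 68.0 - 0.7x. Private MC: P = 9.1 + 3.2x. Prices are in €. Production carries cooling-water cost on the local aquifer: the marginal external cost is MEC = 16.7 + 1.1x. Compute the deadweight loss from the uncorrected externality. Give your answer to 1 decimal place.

DWL = €111.0

Market equilibrium (private): 9.1 + 3.2x = 68.0 - 0.7x → x_m = 15.1026.
Social marginal cost = private MC + MEC = 25.8 + 4.3x.
Set SMC = demand: 25.8 + 4.3x = 68.0 - 0.7x → x* = 8.4400.
Between x* and x_m the wedge SMC − demand runs linearly from 0 to MEC(x_m), so the loss is a triangle.
DWL = ½ × 6.6626 × 33.3128 = 110.9749.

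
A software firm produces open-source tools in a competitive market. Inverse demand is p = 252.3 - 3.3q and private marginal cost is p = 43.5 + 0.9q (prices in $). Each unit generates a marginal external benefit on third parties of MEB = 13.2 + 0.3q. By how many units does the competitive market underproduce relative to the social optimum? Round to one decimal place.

Market equilibrium (private): 43.5 + 0.9q = 252.3 - 3.3q → q_m = 49.7143.
Social marginal cost = private MC − MEB = 30.3 + 0.6q.
Set SMC = demand: 30.3 + 0.6q = 252.3 - 3.3q → q* = 56.9231.
Gap = |49.7143 − 56.9231| = 7.2088.

7.2 units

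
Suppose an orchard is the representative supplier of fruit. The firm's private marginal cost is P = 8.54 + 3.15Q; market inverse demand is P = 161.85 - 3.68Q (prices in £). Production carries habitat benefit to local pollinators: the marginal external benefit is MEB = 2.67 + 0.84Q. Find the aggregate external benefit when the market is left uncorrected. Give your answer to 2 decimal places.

Market equilibrium (private): 8.54 + 3.15Q = 161.85 - 3.68Q → Q_m = 22.4466.
Total external benefit = ∫₀^{Q_m} (2.67 + 0.84Q) dQ = 2.67×22.4466 + ½×0.84×22.4466² = 271.5494.

£271.55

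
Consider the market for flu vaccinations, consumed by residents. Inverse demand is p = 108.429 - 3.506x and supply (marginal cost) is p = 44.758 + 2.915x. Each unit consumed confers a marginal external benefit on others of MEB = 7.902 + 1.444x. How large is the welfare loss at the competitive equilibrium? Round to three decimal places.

Market equilibrium (private): 44.758 + 2.915x = 108.429 - 3.506x → x_m = 9.9161.
Social marginal benefit = demand + MEB = 116.331 - 2.062x.
Set SMB = MC: 116.331 - 2.062x = 44.758 + 2.915x → x* = 14.3808.
Height of the DWL triangle at x_m is SMB(x_m) − MC(x_m) = MEB(x_m) = 22.2208.
DWL = ½ × 4.4647 × 22.2208 = 49.6046.

DWL = 49.605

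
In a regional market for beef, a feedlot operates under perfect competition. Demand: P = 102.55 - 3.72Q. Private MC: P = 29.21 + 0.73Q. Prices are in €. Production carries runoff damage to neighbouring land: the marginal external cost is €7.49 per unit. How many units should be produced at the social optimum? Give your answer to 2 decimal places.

Q* = 14.80

Social marginal cost = private MC + MEC = 36.70 + 0.73Q.
Set SMC = demand: 36.70 + 0.73Q = 102.55 - 3.72Q → Q* = 14.7978.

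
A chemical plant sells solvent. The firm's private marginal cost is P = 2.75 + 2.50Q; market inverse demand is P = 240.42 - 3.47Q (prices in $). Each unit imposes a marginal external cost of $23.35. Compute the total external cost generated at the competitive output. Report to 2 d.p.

Market equilibrium (private): 2.75 + 2.50Q = 240.42 - 3.47Q → Q_m = 39.8107.
Total external cost = MEC × Q_m = 23.35 × 39.8107 = 929.5798.

$929.58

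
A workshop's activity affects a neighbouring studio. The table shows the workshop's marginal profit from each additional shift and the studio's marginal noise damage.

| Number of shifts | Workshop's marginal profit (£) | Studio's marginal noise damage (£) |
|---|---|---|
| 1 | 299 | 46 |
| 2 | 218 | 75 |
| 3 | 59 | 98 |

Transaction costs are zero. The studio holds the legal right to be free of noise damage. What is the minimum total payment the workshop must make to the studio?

Efficient level: marginal profit ≥ marginal noise damage through level 2, so k* = 2.
With the studio holding the right, the workshop must at least compensate total damage at k*: 46 + 75 = 121.

£121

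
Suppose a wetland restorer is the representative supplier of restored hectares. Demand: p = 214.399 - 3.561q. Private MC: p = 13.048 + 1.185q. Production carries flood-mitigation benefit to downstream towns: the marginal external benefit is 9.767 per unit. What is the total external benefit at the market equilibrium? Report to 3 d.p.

414.369

Market equilibrium (private): 13.048 + 1.185q = 214.399 - 3.561q → q_m = 42.4254.
Total external benefit = MEB × q_m = 9.767 × 42.4254 = 414.3689.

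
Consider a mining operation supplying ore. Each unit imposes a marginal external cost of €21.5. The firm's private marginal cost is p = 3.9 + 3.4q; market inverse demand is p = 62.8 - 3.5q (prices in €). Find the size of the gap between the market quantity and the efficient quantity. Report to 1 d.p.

3.1 units

Market equilibrium (private): 3.9 + 3.4q = 62.8 - 3.5q → q_m = 8.5362.
Social marginal cost = private MC + MEC = 25.4 + 3.4q.
Set SMC = demand: 25.4 + 3.4q = 62.8 - 3.5q → q* = 5.4203.
Gap = |8.5362 − 5.4203| = 3.1159.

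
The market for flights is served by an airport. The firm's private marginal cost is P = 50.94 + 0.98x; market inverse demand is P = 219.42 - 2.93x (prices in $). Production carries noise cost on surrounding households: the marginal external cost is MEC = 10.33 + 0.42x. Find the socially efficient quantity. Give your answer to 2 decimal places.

x* = 36.52

Social marginal cost = private MC + MEC = 61.27 + 1.40x.
Set SMC = demand: 61.27 + 1.40x = 219.42 - 2.93x → x* = 36.5242.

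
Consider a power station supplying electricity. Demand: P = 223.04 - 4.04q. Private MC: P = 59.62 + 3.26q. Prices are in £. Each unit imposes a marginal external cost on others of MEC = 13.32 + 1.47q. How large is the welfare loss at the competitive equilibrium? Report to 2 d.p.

Market equilibrium (private): 59.62 + 3.26q = 223.04 - 4.04q → q_m = 22.3863.
Social marginal cost = private MC + MEC = 72.94 + 4.73q.
Set SMC = demand: 72.94 + 4.73q = 223.04 - 4.04q → q* = 17.1152.
Between q* and q_m the wedge SMC − demand runs linearly from 0 to MEC(q_m), so the loss is a triangle.
DWL = ½ × 5.2711 × 46.2279 = 121.8359.

DWL = £121.84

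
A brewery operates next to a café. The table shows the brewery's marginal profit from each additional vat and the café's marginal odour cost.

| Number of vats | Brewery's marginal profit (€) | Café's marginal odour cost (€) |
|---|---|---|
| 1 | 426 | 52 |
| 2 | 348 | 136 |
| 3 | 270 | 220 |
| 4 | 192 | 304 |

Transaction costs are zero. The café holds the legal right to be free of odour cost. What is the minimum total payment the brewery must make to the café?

Efficient level: marginal profit ≥ marginal odour cost through level 3, so k* = 3.
With the café holding the right, the brewery must at least compensate total damage at k*: 52 + 136 + 220 = 408.

€408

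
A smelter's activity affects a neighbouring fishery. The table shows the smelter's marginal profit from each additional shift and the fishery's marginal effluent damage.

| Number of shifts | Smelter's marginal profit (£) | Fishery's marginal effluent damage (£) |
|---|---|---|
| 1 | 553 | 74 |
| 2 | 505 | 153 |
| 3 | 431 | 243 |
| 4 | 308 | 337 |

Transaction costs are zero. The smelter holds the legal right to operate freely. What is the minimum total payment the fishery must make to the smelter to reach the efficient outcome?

£308

Left alone the smelter would choose level 4 (marginal profit stays positive).
Efficient level: k* = 3 (marginal profit ≥ marginal effluent damage through 3).
The fishery must at least cover the smelter's forgone profit from cutting 4→3: 308 = 308.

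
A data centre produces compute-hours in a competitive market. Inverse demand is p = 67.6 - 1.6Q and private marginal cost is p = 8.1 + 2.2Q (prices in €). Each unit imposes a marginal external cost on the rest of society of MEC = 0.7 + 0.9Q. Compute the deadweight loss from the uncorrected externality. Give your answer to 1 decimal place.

Market equilibrium (private): 8.1 + 2.2Q = 67.6 - 1.6Q → Q_m = 15.6579.
Social marginal cost = private MC + MEC = 8.8 + 3.1Q.
Set SMC = demand: 8.8 + 3.1Q = 67.6 - 1.6Q → Q* = 12.5106.
The loss is the area between SMC and demand from Q* to Q_m; with linear curves that's a triangle of height MEC(Q_m).
DWL = ½ × 3.1473 × 14.7921 = 23.2776.

DWL = €23.3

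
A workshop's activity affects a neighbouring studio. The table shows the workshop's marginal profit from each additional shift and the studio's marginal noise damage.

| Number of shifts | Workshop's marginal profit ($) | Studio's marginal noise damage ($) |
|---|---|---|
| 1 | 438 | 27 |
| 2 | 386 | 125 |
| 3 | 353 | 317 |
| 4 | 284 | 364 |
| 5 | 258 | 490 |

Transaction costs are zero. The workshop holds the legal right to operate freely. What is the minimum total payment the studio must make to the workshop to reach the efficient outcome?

Left alone the workshop would choose level 5 (marginal profit stays positive).
Efficient level: k* = 3 (marginal profit ≥ marginal noise damage through 3).
The studio must at least cover the workshop's forgone profit from cutting 5→3: 284 + 258 = 542.

$542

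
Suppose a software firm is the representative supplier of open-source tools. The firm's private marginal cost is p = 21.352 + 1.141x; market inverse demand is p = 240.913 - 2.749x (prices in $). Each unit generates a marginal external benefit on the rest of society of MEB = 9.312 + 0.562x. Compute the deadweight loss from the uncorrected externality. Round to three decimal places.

Market equilibrium (private): 21.352 + 1.141x = 240.913 - 2.749x → x_m = 56.4424.
Social marginal cost = private MC − MEB = 12.040 + 0.579x.
Set SMC = demand: 12.040 + 0.579x = 240.913 - 2.749x → x* = 68.7719.
The loss is the area between SMC and demand from x* to x_m; with linear curves that's a triangle of height MEB(x_m).
DWL = ½ × 12.3295 × 41.0326 = 252.9557.

DWL = $252.956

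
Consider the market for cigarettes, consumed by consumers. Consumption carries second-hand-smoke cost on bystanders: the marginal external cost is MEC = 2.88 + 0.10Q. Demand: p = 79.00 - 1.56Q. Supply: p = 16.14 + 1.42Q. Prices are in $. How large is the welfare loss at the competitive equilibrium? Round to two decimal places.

DWL = $4.04

Market equilibrium (private): 16.14 + 1.42Q = 79.00 - 1.56Q → Q_m = 21.0940.
Social marginal benefit = demand − MEC = 76.12 - 1.66Q.
Set SMB = MC: 76.12 - 1.66Q = 16.14 + 1.42Q → Q* = 19.4740.
Between Q* and Q_m the wedge MC − SMB runs linearly from 0 to MEC(Q_m), so the loss is a triangle.
DWL = ½ × 1.6200 × 4.9894 = 4.0414.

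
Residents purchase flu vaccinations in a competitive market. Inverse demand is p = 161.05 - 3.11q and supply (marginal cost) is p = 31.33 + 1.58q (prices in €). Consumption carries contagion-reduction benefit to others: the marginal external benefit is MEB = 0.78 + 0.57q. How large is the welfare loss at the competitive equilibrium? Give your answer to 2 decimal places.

DWL = €33.22

Market equilibrium (private): 31.33 + 1.58q = 161.05 - 3.11q → q_m = 27.6588.
Social marginal benefit = demand + MEB = 161.83 - 2.54q.
Set SMB = MC: 161.83 - 2.54q = 31.33 + 1.58q → q* = 31.6748.
The loss is the area between SMB and MC from q* to q_m; with linear curves that's a triangle of height MEB(q_m).
DWL = ½ × 4.0160 × 16.5455 = 33.2234.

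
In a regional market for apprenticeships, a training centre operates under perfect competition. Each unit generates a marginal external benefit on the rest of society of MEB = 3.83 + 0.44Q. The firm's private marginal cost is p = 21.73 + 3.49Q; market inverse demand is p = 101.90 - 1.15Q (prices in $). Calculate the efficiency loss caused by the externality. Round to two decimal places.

DWL = $15.56

Market equilibrium (private): 21.73 + 3.49Q = 101.90 - 1.15Q → Q_m = 17.2780.
Social marginal cost = private MC − MEB = 17.90 + 3.05Q.
Set SMC = demand: 17.90 + 3.05Q = 101.90 - 1.15Q → Q* = 20.0000.
The loss is the area between SMC and demand from Q* to Q_m; with linear curves that's a triangle of height MEB(Q_m).
DWL = ½ × 2.7220 × 11.4323 = 15.5594.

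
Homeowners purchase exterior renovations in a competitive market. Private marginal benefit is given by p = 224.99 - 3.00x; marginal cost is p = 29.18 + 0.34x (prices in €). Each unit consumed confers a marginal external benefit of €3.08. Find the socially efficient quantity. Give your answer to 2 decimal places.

Social marginal benefit = demand + MEB = 228.07 - 3.00x.
Set SMB = MC: 228.07 - 3.00x = 29.18 + 0.34x → x* = 59.5479.

x* = 59.55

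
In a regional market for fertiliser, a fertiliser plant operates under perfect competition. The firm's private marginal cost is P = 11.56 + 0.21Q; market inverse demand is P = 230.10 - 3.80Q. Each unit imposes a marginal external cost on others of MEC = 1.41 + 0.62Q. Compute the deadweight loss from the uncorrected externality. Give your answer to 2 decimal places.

DWL = 133.80

Market equilibrium (private): 11.56 + 0.21Q = 230.10 - 3.80Q → Q_m = 54.4988.
Social marginal cost = private MC + MEC = 12.97 + 0.83Q.
Set SMC = demand: 12.97 + 0.83Q = 230.10 - 3.80Q → Q* = 46.8963.
The loss is the area between SMC and demand from Q* to Q_m; with linear curves that's a triangle of height MEC(Q_m).
DWL = ½ × 7.6025 × 35.1992 = 133.8010.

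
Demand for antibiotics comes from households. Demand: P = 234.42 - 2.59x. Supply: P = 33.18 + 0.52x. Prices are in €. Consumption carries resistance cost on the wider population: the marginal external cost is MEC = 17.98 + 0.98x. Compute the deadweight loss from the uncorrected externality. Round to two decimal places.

DWL = €809.89

Market equilibrium (private): 33.18 + 0.52x = 234.42 - 2.59x → x_m = 64.7074.
Social marginal benefit = demand − MEC = 216.44 - 3.57x.
Set SMB = MC: 216.44 - 3.57x = 33.18 + 0.52x → x* = 44.8068.
The loss is the area between SMB and MC from x* to x_m; with linear curves that's a triangle of height MEC(x_m).
DWL = ½ × 19.9006 × 81.3932 = 809.8868.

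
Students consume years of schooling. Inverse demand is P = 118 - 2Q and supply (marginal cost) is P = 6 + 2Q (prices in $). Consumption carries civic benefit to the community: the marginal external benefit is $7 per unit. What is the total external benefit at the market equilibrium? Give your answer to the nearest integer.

$196

Market equilibrium (private): 6 + 2Q = 118 - 2Q → Q_m = 28.0000.
Total external benefit = MEB × Q_m = 7 × 28.0000 = 196.0000.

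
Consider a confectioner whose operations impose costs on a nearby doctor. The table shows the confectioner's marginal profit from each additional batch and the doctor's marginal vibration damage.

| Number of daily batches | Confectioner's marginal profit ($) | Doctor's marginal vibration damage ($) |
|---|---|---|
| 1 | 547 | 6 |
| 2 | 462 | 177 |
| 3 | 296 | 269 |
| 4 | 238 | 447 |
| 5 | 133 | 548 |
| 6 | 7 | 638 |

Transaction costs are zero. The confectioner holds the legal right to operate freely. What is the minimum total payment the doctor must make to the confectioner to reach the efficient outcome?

$378

Left alone the confectioner would choose level 6 (marginal profit stays positive).
Efficient level: k* = 3 (marginal profit ≥ marginal vibration damage through 3).
The doctor must at least cover the confectioner's forgone profit from cutting 6→3: 238 + 133 + 7 = 378.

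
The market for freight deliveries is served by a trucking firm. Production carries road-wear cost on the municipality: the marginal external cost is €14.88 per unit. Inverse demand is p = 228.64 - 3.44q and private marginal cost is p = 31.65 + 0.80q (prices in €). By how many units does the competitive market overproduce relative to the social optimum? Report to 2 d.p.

3.51 units

Market equilibrium (private): 31.65 + 0.80q = 228.64 - 3.44q → q_m = 46.4599.
Social marginal cost = private MC + MEC = 46.53 + 0.80q.
Set SMC = demand: 46.53 + 0.80q = 228.64 - 3.44q → q* = 42.9505.
Gap = |46.4599 − 42.9505| = 3.5094.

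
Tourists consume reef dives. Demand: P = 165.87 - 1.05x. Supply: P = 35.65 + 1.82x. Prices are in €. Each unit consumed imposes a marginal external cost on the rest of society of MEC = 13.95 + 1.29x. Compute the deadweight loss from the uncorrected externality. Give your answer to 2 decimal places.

DWL = €631.43

Market equilibrium (private): 35.65 + 1.82x = 165.87 - 1.05x → x_m = 45.3728.
Social marginal benefit = demand − MEC = 151.92 - 2.34x.
Set SMB = MC: 151.92 - 2.34x = 35.65 + 1.82x → x* = 27.9495.
Height of the DWL triangle at x_m is MC(x_m) − SMB(x_m) = MEC(x_m) = 72.4809.
DWL = ½ × 17.4233 × 72.4809 = 631.4282.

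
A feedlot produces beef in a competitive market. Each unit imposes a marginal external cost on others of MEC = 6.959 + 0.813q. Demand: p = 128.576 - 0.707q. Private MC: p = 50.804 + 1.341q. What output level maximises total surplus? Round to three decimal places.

q* = 24.751

Social marginal cost = private MC + MEC = 57.763 + 2.154q.
Set SMC = demand: 57.763 + 2.154q = 128.576 - 0.707q → q* = 24.7511.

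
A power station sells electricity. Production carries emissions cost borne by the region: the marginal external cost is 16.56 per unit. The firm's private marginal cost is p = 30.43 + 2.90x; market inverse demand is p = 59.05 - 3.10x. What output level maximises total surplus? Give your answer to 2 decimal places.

x* = 2.01

Social marginal cost = private MC + MEC = 46.99 + 2.90x.
Set SMC = demand: 46.99 + 2.90x = 59.05 - 3.10x → x* = 2.0100.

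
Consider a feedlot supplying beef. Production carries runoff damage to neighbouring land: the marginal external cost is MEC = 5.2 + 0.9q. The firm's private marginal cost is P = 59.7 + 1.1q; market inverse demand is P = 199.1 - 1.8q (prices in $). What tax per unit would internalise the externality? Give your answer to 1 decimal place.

Social marginal cost = private MC + MEC = 64.9 + 2.0q.
Set SMC = demand: 64.9 + 2.0q = 199.1 - 1.8q → q* = 35.3158.
The Pigouvian tax equals MEC at q*: 5.2 + 0.9×35.3158 = 36.9842.

tax = $37.0 per unit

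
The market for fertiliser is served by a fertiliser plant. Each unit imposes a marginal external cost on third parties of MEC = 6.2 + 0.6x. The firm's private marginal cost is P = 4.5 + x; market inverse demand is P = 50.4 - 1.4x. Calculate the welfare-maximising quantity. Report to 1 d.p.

x* = 13.2

Social marginal cost = private MC + MEC = 10.7 + 1.6x.
Set SMC = demand: 10.7 + 1.6x = 50.4 - 1.4x → x* = 13.2333.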